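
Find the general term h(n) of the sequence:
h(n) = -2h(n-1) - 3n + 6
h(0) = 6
First-order linear with linear forcing.
Homogeneous solution: h_h(n) = A·(-2)^n.
Try particular h_p(n) = pn + q. Substituting:
  pn + q = -2(p(n-1) + q) - 3n + 6.
Matching the n-coefficient: p = -2p - 3 ⇒ p = -1.
Matching constants: q = 2p - 2q + 6 ⇒ q = \frac{4}{3}.
General: h(n) = A·(-2)^n - n + \frac{4}{3}.
Apply h(0) = 6: A + \frac{4}{3} = 6 ⇒ A = \frac{14}{3}.
So h(n) = \frac{14 \left(-2\right)^{n}}{3} - n + \frac{4}{3}.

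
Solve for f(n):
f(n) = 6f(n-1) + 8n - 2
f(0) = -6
First-order linear with linear forcing.
Homogeneous solution: f_h(n) = A·(6)^n.
Try particular f_p(n) = pn + q. Substituting:
  pn + q = 6(p(n-1) + q) + 8n - 2.
Matching the n-coefficient: p = 6p + 8 ⇒ p = - \frac{8}{5}.
Matching constants: q = -6p + 6q - 2 ⇒ q = - \frac{38}{25}.
General: f(n) = A·(6)^n - \frac{8 n}{5} - \frac{38}{25}.
Apply f(0) = -6: A - \frac{38}{25} = -6 ⇒ A = - \frac{112}{25}.
So f(n) = - \frac{112 \cdot 6^{n}}{25} - \frac{8 n}{5} - \frac{38}{25}.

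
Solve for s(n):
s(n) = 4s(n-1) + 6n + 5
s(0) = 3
First-order linear with linear forcing.
Homogeneous solution: s_h(n) = A·(4)^n.
Try particular s_p(n) = pn + q. Substituting:
  pn + q = 4(p(n-1) + q) + 6n + 5.
Matching the n-coefficient: p = 4p + 6 ⇒ p = -2.
Matching constants: q = -4p + 4q + 5 ⇒ q = - \frac{13}{3}.
General: s(n) = A·(4)^n - 2 n - \frac{13}{3}.
Apply s(0) = 3: A - \frac{13}{3} = 3 ⇒ A = \frac{22}{3}.
So s(n) = \frac{22 \cdot 4^{n}}{3} - 2 n - \frac{13}{3}.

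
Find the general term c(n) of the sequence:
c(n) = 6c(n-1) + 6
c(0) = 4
First-order linear non-homogeneous.
Homogeneous solution: c_h(n) = A·(6)^n.
Try constant particular solution c_p = K: K = 6K + 6 ⇒ K = - \frac{6}{5}.
General: c(n) = A·(6)^n - \frac{6}{5}.
Apply c(0) = 4: A - \frac{6}{5} = 4 ⇒ A = \frac{26}{5}.
So c(n) = \frac{26 \cdot 6^{n}}{5} - \frac{6}{5}.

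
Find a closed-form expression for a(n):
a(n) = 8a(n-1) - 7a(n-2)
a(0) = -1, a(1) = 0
Characteristic equation: x² - 8x + 7 = 0, which factors as (x - (7))(x - (1)) = 0.
Roots r₁ = 7, r₂ = 1 (distinct).
General solution: a(n) = A·(7)^n + B·(1)^n.
From a(0) = -1: A + B = -1.
From a(1) = 0: 7A + B = 0.
Solving: A = \frac{1}{6}, B = - \frac{7}{6}.
So a(n) = \frac{7^{n}}{6} - \frac{7}{6}.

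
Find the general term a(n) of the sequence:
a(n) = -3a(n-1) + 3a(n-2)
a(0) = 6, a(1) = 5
Characteristic equation: x² + 3x - 3 = 0.
Discriminant Δ = (-3)² + 4·(3) = 21.
Roots r₁,₂ = (-3 ± √21)/2, so r₁ = - \frac{3}{2} + \frac{\sqrt{21}}{2}, r₂ = - \frac{\sqrt{21}}{2} - \frac{3}{2}.
General solution: a(n) = A·r₁^n + B·r₂^n.
From the initial conditions, A + B = 6 and r₁A + r₂B = 5.
Since r₁ - r₂ = √21: A = (5 - (6)r₂)/√21 = 3 + \frac{2 \sqrt{21}}{3}, and B = 6 - A = 3 - \frac{2 \sqrt{21}}{3}.
So a(n) = \left(3 + \frac{2 \sqrt{21}}{3}\right)\left(- \frac{3}{2} + \frac{\sqrt{21}}{2}\right)^n + \left(3 - \frac{2 \sqrt{21}}{3}\right)\left(- \frac{\sqrt{21}}{2} - \frac{3}{2}\right)^n.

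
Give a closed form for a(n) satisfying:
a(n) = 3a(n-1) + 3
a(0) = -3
First-order linear non-homogeneous.
Homogeneous solution: a_h(n) = A·(3)^n.
Try constant particular solution a_p = K: K = 3K + 3 ⇒ K = - \frac{3}{2}.
General: a(n) = A·(3)^n - \frac{3}{2}.
Apply a(0) = -3: A - \frac{3}{2} = -3 ⇒ A = - \frac{3}{2}.
So a(n) = - \frac{3 \cdot 3^{n}}{2} - \frac{3}{2}.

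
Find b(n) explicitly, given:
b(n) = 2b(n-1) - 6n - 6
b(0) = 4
First-order linear with linear forcing.
Homogeneous solution: b_h(n) = A·(2)^n.
Try particular b_p(n) = pn + q. Substituting:
  pn + q = 2(p(n-1) + q) - 6n - 6.
Matching the n-coefficient: p = 2p - 6 ⇒ p = 6.
Matching constants: q = -2p + 2q - 6 ⇒ q = 18.
General: b(n) = A·(2)^n + 6 n + 18.
Apply b(0) = 4: A + 18 = 4 ⇒ A = -14.
So b(n) = - 14 \cdot 2^{n} + 6 n + 18.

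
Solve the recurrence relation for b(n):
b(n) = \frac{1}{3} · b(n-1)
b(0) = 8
Pure geometric recurrence with ratio \frac{1}{3}.
By induction b(n) = b(0) · (\frac{1}{3})^n = 8 \cdot 3^{- n}.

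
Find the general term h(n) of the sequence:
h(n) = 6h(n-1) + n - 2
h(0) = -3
First-order linear with linear forcing.
Homogeneous solution: h_h(n) = A·(6)^n.
Try particular h_p(n) = pn + q. Substituting:
  pn + q = 6(p(n-1) + q) + n - 2.
Matching the n-coefficient: p = 6p + 1 ⇒ p = - \frac{1}{5}.
Matching constants: q = -6p + 6q - 2 ⇒ q = \frac{4}{25}.
General: h(n) = A·(6)^n - \frac{n}{5} + \frac{4}{25}.
Apply h(0) = -3: A + \frac{4}{25} = -3 ⇒ A = - \frac{79}{25}.
So h(n) = - \frac{79 \cdot 6^{n}}{25} - \frac{n}{5} + \frac{4}{25}.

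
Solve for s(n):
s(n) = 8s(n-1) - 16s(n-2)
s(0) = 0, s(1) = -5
Characteristic equation: x² - 8x + 16 = 0, which is (x - (4))².
Repeated root r = 4.
General solution: s(n) = (A + Bn)·(4)^n.
From s(0) = 0: A = 0.
From s(1) = -5: (A + B)·(4) = -5 ⇒ B = - \frac{5}{4}.
So s(n) = \left(- \frac{5 n}{4}\right) \cdot (4)^n.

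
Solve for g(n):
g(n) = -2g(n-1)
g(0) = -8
This is a homogeneous first-order recurrence with ratio -2.
By induction g(n) = g(0) · (-2)^n = - 8 \left(-2\right)^{n}.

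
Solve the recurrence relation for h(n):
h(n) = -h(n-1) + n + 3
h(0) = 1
First-order linear with linear forcing.
Homogeneous solution: h_h(n) = A·(-1)^n.
Try particular h_p(n) = pn + q. Substituting:
  pn + q = -(p(n-1) + q) + n + 3.
Matching the n-coefficient: p = -p + 1 ⇒ p = \frac{1}{2}.
Matching constants: q = p - q + 3 ⇒ q = \frac{7}{4}.
General: h(n) = A·(-1)^n + \frac{n}{2} + \frac{7}{4}.
Apply h(0) = 1: A + \frac{7}{4} = 1 ⇒ A = - \frac{3}{4}.
So h(n) = - \frac{3 \left(-1\right)^{n}}{4} + \frac{n}{2} + \frac{7}{4}.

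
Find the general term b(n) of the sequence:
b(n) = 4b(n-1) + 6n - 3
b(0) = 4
First-order linear with linear forcing.
Homogeneous solution: b_h(n) = A·(4)^n.
Try particular b_p(n) = pn + q. Substituting:
  pn + q = 4(p(n-1) + q) + 6n - 3.
Matching the n-coefficient: p = 4p + 6 ⇒ p = -2.
Matching constants: q = -4p + 4q - 3 ⇒ q = - \frac{5}{3}.
General: b(n) = A·(4)^n - 2 n - \frac{5}{3}.
Apply b(0) = 4: A - \frac{5}{3} = 4 ⇒ A = \frac{17}{3}.
So b(n) = \frac{17 \cdot 4^{n}}{3} - 2 n - \frac{5}{3}.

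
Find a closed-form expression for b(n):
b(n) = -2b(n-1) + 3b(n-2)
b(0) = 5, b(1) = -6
Characteristic equation: x² + 2x - 3 = 0, which factors as (x - (-3))(x - (1)) = 0.
Roots r₁ = -3, r₂ = 1 (distinct).
General solution: b(n) = A·(-3)^n + B·(1)^n.
From b(0) = 5: A + B = 5.
From b(1) = -6: -3A + B = -6.
Solving: A = \frac{11}{4}, B = \frac{9}{4}.
So b(n) = \frac{11 \left(-3\right)^{n}}{4} + \frac{9}{4}.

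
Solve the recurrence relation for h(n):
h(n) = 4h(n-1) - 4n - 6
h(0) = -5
First-order linear with linear forcing.
Homogeneous solution: h_h(n) = A·(4)^n.
Try particular h_p(n) = pn + q. Substituting:
  pn + q = 4(p(n-1) + q) - 4n - 6.
Matching the n-coefficient: p = 4p - 4 ⇒ p = \frac{4}{3}.
Matching constants: q = -4p + 4q - 6 ⇒ q = \frac{34}{9}.
General: h(n) = A·(4)^n + \frac{4 n}{3} + \frac{34}{9}.
Apply h(0) = -5: A + \frac{34}{9} = -5 ⇒ A = - \frac{79}{9}.
So h(n) = - \frac{79 \cdot 4^{n}}{9} + \frac{4 n}{3} + \frac{34}{9}.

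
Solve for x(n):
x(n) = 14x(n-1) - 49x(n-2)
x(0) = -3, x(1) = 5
Characteristic equation: x² - 14x + 49 = 0, which is (x - (7))².
Repeated root r = 7.
General solution: x(n) = (A + Bn)·(7)^n.
From x(0) = -3: A = -3.
From x(1) = 5: (A + B)·(7) = 5 ⇒ B = \frac{26}{7}.
So x(n) = \left(\frac{26 n}{7} - 3\right) \cdot (7)^n.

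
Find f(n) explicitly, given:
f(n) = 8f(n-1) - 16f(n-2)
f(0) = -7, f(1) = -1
Characteristic equation: x² - 8x + 16 = 0, which is (x - (4))².
Repeated root r = 4.
General solution: f(n) = (A + Bn)·(4)^n.
From f(0) = -7: A = -7.
From f(1) = -1: (A + B)·(4) = -1 ⇒ B = \frac{27}{4}.
So f(n) = \left(\frac{27 n}{4} - 7\right) \cdot (4)^n.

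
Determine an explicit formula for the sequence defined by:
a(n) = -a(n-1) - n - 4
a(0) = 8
First-order linear with linear forcing.
Homogeneous solution: a_h(n) = A·(-1)^n.
Try particular a_p(n) = pn + q. Substituting:
  pn + q = -(p(n-1) + q) - n - 4.
Matching the n-coefficient: p = -p - 1 ⇒ p = - \frac{1}{2}.
Matching constants: q = p - q - 4 ⇒ q = - \frac{9}{4}.
General: a(n) = A·(-1)^n - \frac{n}{2} - \frac{9}{4}.
Apply a(0) = 8: A - \frac{9}{4} = 8 ⇒ A = \frac{41}{4}.
So a(n) = \frac{41 \left(-1\right)^{n}}{4} - \frac{n}{2} - \frac{9}{4}.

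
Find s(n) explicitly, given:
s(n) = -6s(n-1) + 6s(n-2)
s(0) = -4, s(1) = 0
Characteristic equation: x² + 6x - 6 = 0.
Discriminant Δ = (-6)² + 4·(6) = 60.
Roots r₁,₂ = (-6 ± √60)/2, so r₁ = -3 + \sqrt{15}, r₂ = - \sqrt{15} - 3.
General solution: s(n) = A·r₁^n + B·r₂^n.
From the initial conditions, A + B = -4 and r₁A + r₂B = 0.
Since r₁ - r₂ = √60: A = (0 - (-4)r₂)/√60 = -2 - \frac{2 \sqrt{15}}{5}, and B = -4 - A = -2 + \frac{2 \sqrt{15}}{5}.
So s(n) = \left(-2 - \frac{2 \sqrt{15}}{5}\right)\left(-3 + \sqrt{15}\right)^n + \left(-2 + \frac{2 \sqrt{15}}{5}\right)\left(- \sqrt{15} - 3\right)^n.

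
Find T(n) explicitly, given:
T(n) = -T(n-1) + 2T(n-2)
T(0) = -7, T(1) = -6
Characteristic equation: x² + x - 2 = 0, which factors as (x - (1))(x - (-2)) = 0.
Roots r₁ = 1, r₂ = -2 (distinct).
General solution: T(n) = A·(1)^n + B·(-2)^n.
From T(0) = -7: A + B = -7.
From T(1) = -6: A - 2B = -6.
Solving: A = - \frac{20}{3}, B = - \frac{1}{3}.
So T(n) = - \frac{\left(-2\right)^{n}}{3} - \frac{20}{3}.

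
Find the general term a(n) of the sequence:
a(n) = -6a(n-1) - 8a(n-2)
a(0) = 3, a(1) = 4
Characteristic equation: x² + 6x + 8 = 0, which factors as (x - (-2))(x - (-4)) = 0.
Roots r₁ = -2, r₂ = -4 (distinct).
General solution: a(n) = A·(-2)^n + B·(-4)^n.
From a(0) = 3: A + B = 3.
From a(1) = 4: -2A - 4B = 4.
Solving: A = 8, B = -5.
So a(n) = 8 \left(-2\right)^{n} - 5 \left(-4\right)^{n}.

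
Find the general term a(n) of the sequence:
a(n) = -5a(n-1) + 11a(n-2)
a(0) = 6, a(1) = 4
Characteristic equation: x² + 5x - 11 = 0.
Discriminant Δ = (-5)² + 4·(11) = 69.
Roots r₁,₂ = (-5 ± √69)/2, so r₁ = - \frac{5}{2} + \frac{\sqrt{69}}{2}, r₂ = - \frac{\sqrt{69}}{2} - \frac{5}{2}.
General solution: a(n) = A·r₁^n + B·r₂^n.
From the initial conditions, A + B = 6 and r₁A + r₂B = 4.
Since r₁ - r₂ = √69: A = (4 - (6)r₂)/√69 = \frac{19 \sqrt{69}}{69} + 3, and B = 6 - A = 3 - \frac{19 \sqrt{69}}{69}.
So a(n) = \left(\frac{19 \sqrt{69}}{69} + 3\right)\left(- \frac{5}{2} + \frac{\sqrt{69}}{2}\right)^n + \left(3 - \frac{19 \sqrt{69}}{69}\right)\left(- \frac{\sqrt{69}}{2} - \frac{5}{2}\right)^n.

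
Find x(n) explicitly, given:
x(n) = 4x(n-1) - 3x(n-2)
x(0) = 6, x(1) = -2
Characteristic equation: x² - 4x + 3 = 0, which factors as (x - (1))(x - (3)) = 0.
Roots r₁ = 1, r₂ = 3 (distinct).
General solution: x(n) = A·(1)^n + B·(3)^n.
From x(0) = 6: A + B = 6.
From x(1) = -2: A + 3B = -2.
Solving: A = 10, B = -4.
So x(n) = 10 - 4 \cdot 3^{n}.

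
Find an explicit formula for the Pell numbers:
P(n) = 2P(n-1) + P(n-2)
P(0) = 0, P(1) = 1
This is the Pell sequence.
Characteristic equation: x² - 2x - 1 = 0; roots r₁ = 1 + \sqrt{2}, r₂ = 1 - \sqrt{2}.
General: P(n) = A·r₁^n + B·r₂^n. Solving with P(0)=0, P(1)=1 gives A = \frac{\sqrt{2}}{4}, B = - \frac{\sqrt{2}}{4}.
So P(n) = \frac{\sqrt{2} \left(- \left(1 - \sqrt{2}\right)^{n} + \left(1 + \sqrt{2}\right)^{n}\right)}{4}.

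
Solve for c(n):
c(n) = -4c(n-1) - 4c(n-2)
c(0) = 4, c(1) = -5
Characteristic equation: x² + 4x + 4 = 0, which is (x - (-2))².
Repeated root r = -2.
General solution: c(n) = (A + Bn)·(-2)^n.
From c(0) = 4: A = 4.
From c(1) = -5: (A + B)·(-2) = -5 ⇒ B = - \frac{3}{2}.
So c(n) = \left(4 - \frac{3 n}{2}\right) \cdot (-2)^n.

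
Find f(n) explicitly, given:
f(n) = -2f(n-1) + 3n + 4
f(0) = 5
First-order linear with linear forcing.
Homogeneous solution: f_h(n) = A·(-2)^n.
Try particular f_p(n) = pn + q. Substituting:
  pn + q = -2(p(n-1) + q) + 3n + 4.
Matching the n-coefficient: p = -2p + 3 ⇒ p = 1.
Matching constants: q = 2p - 2q + 4 ⇒ q = 2.
General: f(n) = A·(-2)^n + n + 2.
Apply f(0) = 5: A + 2 = 5 ⇒ A = 3.
So f(n) = 3 \left(-2\right)^{n} + n + 2.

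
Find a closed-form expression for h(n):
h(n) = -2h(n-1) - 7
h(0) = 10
First-order linear non-homogeneous.
Homogeneous solution: h_h(n) = A·(-2)^n.
Try constant particular solution h_p = K: K = -2K - 7 ⇒ K = - \frac{7}{3}.
General: h(n) = A·(-2)^n - \frac{7}{3}.
Apply h(0) = 10: A - \frac{7}{3} = 10 ⇒ A = \frac{37}{3}.
So h(n) = \frac{37 \left(-2\right)^{n}}{3} - \frac{7}{3}.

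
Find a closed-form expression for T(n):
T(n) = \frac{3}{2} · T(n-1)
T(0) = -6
Pure geometric recurrence with ratio \frac{3}{2}.
By induction T(n) = T(0) · (\frac{3}{2})^n = - 6 \left(\frac{3}{2}\right)^{n}.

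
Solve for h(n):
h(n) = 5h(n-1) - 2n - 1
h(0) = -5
First-order linear with linear forcing.
Homogeneous solution: h_h(n) = A·(5)^n.
Try particular h_p(n) = pn + q. Substituting:
  pn + q = 5(p(n-1) + q) - 2n - 1.
Matching the n-coefficient: p = 5p - 2 ⇒ p = \frac{1}{2}.
Matching constants: q = -5p + 5q - 1 ⇒ q = \frac{7}{8}.
General: h(n) = A·(5)^n + \frac{n}{2} + \frac{7}{8}.
Apply h(0) = -5: A + \frac{7}{8} = -5 ⇒ A = - \frac{47}{8}.
So h(n) = - \frac{47 \cdot 5^{n}}{8} + \frac{n}{2} + \frac{7}{8}.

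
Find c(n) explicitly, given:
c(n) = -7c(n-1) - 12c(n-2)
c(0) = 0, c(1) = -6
Characteristic equation: x² + 7x + 12 = 0, which factors as (x - (-3))(x - (-4)) = 0.
Roots r₁ = -3, r₂ = -4 (distinct).
General solution: c(n) = A·(-3)^n + B·(-4)^n.
From c(0) = 0: A + B = 0.
From c(1) = -6: -3A - 4B = -6.
Solving: A = -6, B = 6.
So c(n) = - 6 \left(-3\right)^{n} + 6 \left(-4\right)^{n}.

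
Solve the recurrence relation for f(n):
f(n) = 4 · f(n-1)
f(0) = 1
Pure geometric recurrence with ratio 4.
By induction f(n) = f(0) · (4)^n = 4^{n}.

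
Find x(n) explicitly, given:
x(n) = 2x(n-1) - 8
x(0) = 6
First-order linear non-homogeneous.
Homogeneous solution: x_h(n) = A·(2)^n.
Try constant particular solution x_p = K: K = 2K - 8 ⇒ K = 8.
General: x(n) = A·(2)^n + 8.
Apply x(0) = 6: A + 8 = 6 ⇒ A = -2.
So x(n) = 8 - 2 \cdot 2^{n}.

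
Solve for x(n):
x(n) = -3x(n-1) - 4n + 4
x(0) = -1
First-order linear with linear forcing.
Homogeneous solution: x_h(n) = A·(-3)^n.
Try particular x_p(n) = pn + q. Substituting:
  pn + q = -3(p(n-1) + q) - 4n + 4.
Matching the n-coefficient: p = -3p - 4 ⇒ p = -1.
Matching constants: q = 3p - 3q + 4 ⇒ q = \frac{1}{4}.
General: x(n) = A·(-3)^n - n + \frac{1}{4}.
Apply x(0) = -1: A + \frac{1}{4} = -1 ⇒ A = - \frac{5}{4}.
So x(n) = - \frac{5 \left(-3\right)^{n}}{4} - n + \frac{1}{4}.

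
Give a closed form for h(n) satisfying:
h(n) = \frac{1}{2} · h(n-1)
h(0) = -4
Pure geometric recurrence with ratio \frac{1}{2}.
By induction h(n) = h(0) · (\frac{1}{2})^n = - 4 \cdot 2^{- n}.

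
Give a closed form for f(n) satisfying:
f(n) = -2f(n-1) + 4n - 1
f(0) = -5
First-order linear with linear forcing.
Homogeneous solution: f_h(n) = A·(-2)^n.
Try particular f_p(n) = pn + q. Substituting:
  pn + q = -2(p(n-1) + q) + 4n - 1.
Matching the n-coefficient: p = -2p + 4 ⇒ p = \frac{4}{3}.
Matching constants: q = 2p - 2q - 1 ⇒ q = \frac{5}{9}.
General: f(n) = A·(-2)^n + \frac{4 n}{3} + \frac{5}{9}.
Apply f(0) = -5: A + \frac{5}{9} = -5 ⇒ A = - \frac{50}{9}.
So f(n) = - \frac{50 \left(-2\right)^{n}}{9} + \frac{4 n}{3} + \frac{5}{9}.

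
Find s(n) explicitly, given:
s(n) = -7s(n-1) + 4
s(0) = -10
First-order linear non-homogeneous.
Homogeneous solution: s_h(n) = A·(-7)^n.
Try constant particular solution s_p = K: K = -7K + 4 ⇒ K = \frac{1}{2}.
General: s(n) = A·(-7)^n + \frac{1}{2}.
Apply s(0) = -10: A + \frac{1}{2} = -10 ⇒ A = - \frac{21}{2}.
So s(n) = \frac{1}{2} - \frac{21 \left(-7\right)^{n}}{2}.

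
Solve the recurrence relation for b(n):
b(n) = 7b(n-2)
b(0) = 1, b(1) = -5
Characteristic equation: x² - 7 = 0.
Discriminant Δ = (0)² + 4·(7) = 28.
Roots r₁,₂ = (0 ± √28)/2, so r₁ = \sqrt{7}, r₂ = - \sqrt{7}.
General solution: b(n) = A·r₁^n + B·r₂^n.
From the initial conditions, A + B = 1 and r₁A + r₂B = -5.
Since r₁ - r₂ = √28: A = (-5 - (1)r₂)/√28 = \frac{1}{2} - \frac{5 \sqrt{7}}{14}, and B = 1 - A = \frac{1}{2} + \frac{5 \sqrt{7}}{14}.
So b(n) = \left(\frac{1}{2} - \frac{5 \sqrt{7}}{14}\right)\left(\sqrt{7}\right)^n + \left(\frac{1}{2} + \frac{5 \sqrt{7}}{14}\right)\left(- \sqrt{7}\right)^n.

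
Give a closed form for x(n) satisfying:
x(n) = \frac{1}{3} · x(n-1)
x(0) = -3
Pure geometric recurrence with ratio \frac{1}{3}.
By induction x(n) = x(0) · (\frac{1}{3})^n = - 3 \cdot 3^{- n}.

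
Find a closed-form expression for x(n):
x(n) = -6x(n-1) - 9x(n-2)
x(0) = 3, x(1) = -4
Characteristic equation: x² + 6x + 9 = 0, which is (x - (-3))².
Repeated root r = -3.
General solution: x(n) = (A + Bn)·(-3)^n.
From x(0) = 3: A = 3.
From x(1) = -4: (A + B)·(-3) = -4 ⇒ B = - \frac{5}{3}.
So x(n) = \left(3 - \frac{5 n}{3}\right) \cdot (-3)^n.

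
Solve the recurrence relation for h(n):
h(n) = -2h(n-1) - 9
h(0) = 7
First-order linear non-homogeneous.
Homogeneous solution: h_h(n) = A·(-2)^n.
Try constant particular solution h_p = K: K = -2K - 9 ⇒ K = -3.
General: h(n) = A·(-2)^n - 3.
Apply h(0) = 7: A - 3 = 7 ⇒ A = 10.
So h(n) = 10 \left(-2\right)^{n} - 3.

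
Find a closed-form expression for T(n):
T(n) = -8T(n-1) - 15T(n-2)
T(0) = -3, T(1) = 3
Characteristic equation: x² + 8x + 15 = 0, which factors as (x - (-5))(x - (-3)) = 0.
Roots r₁ = -5, r₂ = -3 (distinct).
General solution: T(n) = A·(-5)^n + B·(-3)^n.
From T(0) = -3: A + B = -3.
From T(1) = 3: -5A - 3B = 3.
Solving: A = 3, B = -6.
So T(n) = - 6 \left(-3\right)^{n} + 3 \left(-5\right)^{n}.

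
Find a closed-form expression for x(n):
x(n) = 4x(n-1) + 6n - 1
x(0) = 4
First-order linear with linear forcing.
Homogeneous solution: x_h(n) = A·(4)^n.
Try particular x_p(n) = pn + q. Substituting:
  pn + q = 4(p(n-1) + q) + 6n - 1.
Matching the n-coefficient: p = 4p + 6 ⇒ p = -2.
Matching constants: q = -4p + 4q - 1 ⇒ q = - \frac{7}{3}.
General: x(n) = A·(4)^n - 2 n - \frac{7}{3}.
Apply x(0) = 4: A - \frac{7}{3} = 4 ⇒ A = \frac{19}{3}.
So x(n) = \frac{19 \cdot 4^{n}}{3} - 2 n - \frac{7}{3}.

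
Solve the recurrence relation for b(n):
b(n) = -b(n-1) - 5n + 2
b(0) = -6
First-order linear with linear forcing.
Homogeneous solution: b_h(n) = A·(-1)^n.
Try particular b_p(n) = pn + q. Substituting:
  pn + q = -(p(n-1) + q) - 5n + 2.
Matching the n-coefficient: p = -p - 5 ⇒ p = - \frac{5}{2}.
Matching constants: q = p - q + 2 ⇒ q = - \frac{1}{4}.
General: b(n) = A·(-1)^n - \frac{5 n}{2} - \frac{1}{4}.
Apply b(0) = -6: A - \frac{1}{4} = -6 ⇒ A = - \frac{23}{4}.
So b(n) = - \frac{23 \left(-1\right)^{n}}{4} - \frac{5 n}{2} - \frac{1}{4}.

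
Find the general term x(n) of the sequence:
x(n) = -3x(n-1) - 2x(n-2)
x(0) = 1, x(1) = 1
Characteristic equation: x² + 3x + 2 = 0, which factors as (x - (-2))(x - (-1)) = 0.
Roots r₁ = -2, r₂ = -1 (distinct).
General solution: x(n) = A·(-2)^n + B·(-1)^n.
From x(0) = 1: A + B = 1.
From x(1) = 1: -2A - B = 1.
Solving: A = -2, B = 3.
So x(n) = 3 \left(-1\right)^{n} - 2 \left(-2\right)^{n}.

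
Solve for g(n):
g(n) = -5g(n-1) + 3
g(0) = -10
First-order linear non-homogeneous.
Homogeneous solution: g_h(n) = A·(-5)^n.
Try constant particular solution g_p = K: K = -5K + 3 ⇒ K = \frac{1}{2}.
General: g(n) = A·(-5)^n + \frac{1}{2}.
Apply g(0) = -10: A + \frac{1}{2} = -10 ⇒ A = - \frac{21}{2}.
So g(n) = \frac{1}{2} - \frac{21 \left(-5\right)^{n}}{2}.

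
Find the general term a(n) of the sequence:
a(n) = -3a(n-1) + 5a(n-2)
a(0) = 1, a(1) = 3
Characteristic equation: x² + 3x - 5 = 0.
Discriminant Δ = (-3)² + 4·(5) = 29.
Roots r₁,₂ = (-3 ± √29)/2, so r₁ = - \frac{3}{2} + \frac{\sqrt{29}}{2}, r₂ = - \frac{\sqrt{29}}{2} - \frac{3}{2}.
General solution: a(n) = A·r₁^n + B·r₂^n.
From the initial conditions, A + B = 1 and r₁A + r₂B = 3.
Since r₁ - r₂ = √29: A = (3 - (1)r₂)/√29 = \frac{1}{2} + \frac{9 \sqrt{29}}{58}, and B = 1 - A = \frac{1}{2} - \frac{9 \sqrt{29}}{58}.
So a(n) = \left(\frac{1}{2} + \frac{9 \sqrt{29}}{58}\right)\left(- \frac{3}{2} + \frac{\sqrt{29}}{2}\right)^n + \left(\frac{1}{2} - \frac{9 \sqrt{29}}{58}\right)\left(- \frac{\sqrt{29}}{2} - \frac{3}{2}\right)^n.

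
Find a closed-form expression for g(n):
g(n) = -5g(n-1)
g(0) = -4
This is a homogeneous first-order recurrence with ratio -5.
By induction g(n) = g(0) · (-5)^n = - 4 \left(-5\right)^{n}.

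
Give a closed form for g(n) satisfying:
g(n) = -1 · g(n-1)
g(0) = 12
Pure geometric recurrence with ratio -1.
By induction g(n) = g(0) · (-1)^n = 12 \left(-1\right)^{n}.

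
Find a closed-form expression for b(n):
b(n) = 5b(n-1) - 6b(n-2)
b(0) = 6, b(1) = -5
Characteristic equation: x² - 5x + 6 = 0, which factors as (x - (3))(x - (2)) = 0.
Roots r₁ = 3, r₂ = 2 (distinct).
General solution: b(n) = A·(3)^n + B·(2)^n.
From b(0) = 6: A + B = 6.
From b(1) = -5: 3A + 2B = -5.
Solving: A = -17, B = 23.
So b(n) = 23 \cdot 2^{n} - 17 \cdot 3^{n}.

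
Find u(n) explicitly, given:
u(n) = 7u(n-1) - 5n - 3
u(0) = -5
First-order linear with linear forcing.
Homogeneous solution: u_h(n) = A·(7)^n.
Try particular u_p(n) = pn + q. Substituting:
  pn + q = 7(p(n-1) + q) - 5n - 3.
Matching the n-coefficient: p = 7p - 5 ⇒ p = \frac{5}{6}.
Matching constants: q = -7p + 7q - 3 ⇒ q = \frac{53}{36}.
General: u(n) = A·(7)^n + \frac{5 n}{6} + \frac{53}{36}.
Apply u(0) = -5: A + \frac{53}{36} = -5 ⇒ A = - \frac{233}{36}.
So u(n) = - \frac{233 \cdot 7^{n}}{36} + \frac{5 n}{6} + \frac{53}{36}.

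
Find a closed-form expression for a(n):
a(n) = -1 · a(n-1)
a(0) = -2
Pure geometric recurrence with ratio -1.
By induction a(n) = a(0) · (-1)^n = - 2 \left(-1\right)^{n}.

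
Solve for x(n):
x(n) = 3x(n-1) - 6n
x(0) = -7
First-order linear with linear forcing.
Homogeneous solution: x_h(n) = A·(3)^n.
Try particular x_p(n) = pn + q. Substituting:
  pn + q = 3(p(n-1) + q) - 6n.
Matching the n-coefficient: p = 3p - 6 ⇒ p = 3.
Matching constants: q = -3p + 3q ⇒ q = \frac{9}{2}.
General: x(n) = A·(3)^n + 3 n + \frac{9}{2}.
Apply x(0) = -7: A + \frac{9}{2} = -7 ⇒ A = - \frac{23}{2}.
So x(n) = - \frac{23 \cdot 3^{n}}{2} + 3 n + \frac{9}{2}.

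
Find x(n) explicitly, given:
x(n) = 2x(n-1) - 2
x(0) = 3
First-order linear non-homogeneous.
Homogeneous solution: x_h(n) = A·(2)^n.
Try constant particular solution x_p = K: K = 2K - 2 ⇒ K = 2.
General: x(n) = A·(2)^n + 2.
Apply x(0) = 3: A + 2 = 3 ⇒ A = 1.
So x(n) = 2^{n} + 2.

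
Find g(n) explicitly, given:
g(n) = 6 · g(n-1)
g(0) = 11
Pure geometric recurrence with ratio 6.
By induction g(n) = g(0) · (6)^n = 11 \cdot 6^{n}.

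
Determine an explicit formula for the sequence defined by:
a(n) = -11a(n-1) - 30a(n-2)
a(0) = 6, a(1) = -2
Characteristic equation: x² + 11x + 30 = 0, which factors as (x - (-6))(x - (-5)) = 0.
Roots r₁ = -6, r₂ = -5 (distinct).
General solution: a(n) = A·(-6)^n + B·(-5)^n.
From a(0) = 6: A + B = 6.
From a(1) = -2: -6A - 5B = -2.
Solving: A = -28, B = 34.
So a(n) = 34 \left(-5\right)^{n} - 28 \left(-6\right)^{n}.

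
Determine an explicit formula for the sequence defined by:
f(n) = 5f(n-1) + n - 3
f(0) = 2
First-order linear with linear forcing.
Homogeneous solution: f_h(n) = A·(5)^n.
Try particular f_p(n) = pn + q. Substituting:
  pn + q = 5(p(n-1) + q) + n - 3.
Matching the n-coefficient: p = 5p + 1 ⇒ p = - \frac{1}{4}.
Matching constants: q = -5p + 5q - 3 ⇒ q = \frac{7}{16}.
General: f(n) = A·(5)^n - \frac{n}{4} + \frac{7}{16}.
Apply f(0) = 2: A + \frac{7}{16} = 2 ⇒ A = \frac{25}{16}.
So f(n) = \frac{25 \cdot 5^{n}}{16} - \frac{n}{4} + \frac{7}{16}.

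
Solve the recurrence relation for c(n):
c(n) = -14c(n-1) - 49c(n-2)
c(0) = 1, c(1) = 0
Characteristic equation: x² + 14x + 49 = 0, which is (x - (-7))².
Repeated root r = -7.
General solution: c(n) = (A + Bn)·(-7)^n.
From c(0) = 1: A = 1.
From c(1) = 0: (A + B)·(-7) = 0 ⇒ B = -1.
So c(n) = \left(1 - n\right) \cdot (-7)^n.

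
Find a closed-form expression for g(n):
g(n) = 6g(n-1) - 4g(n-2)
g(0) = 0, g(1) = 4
Characteristic equation: x² - 6x + 4 = 0.
Discriminant Δ = (6)² + 4·(-4) = 20.
Roots r₁,₂ = (6 ± √20)/2, so r₁ = \sqrt{5} + 3, r₂ = 3 - \sqrt{5}.
General solution: g(n) = A·r₁^n + B·r₂^n.
From the initial conditions, A + B = 0 and r₁A + r₂B = 4.
Since r₁ - r₂ = √20: A = (4 - (0)r₂)/√20 = \frac{2 \sqrt{5}}{5}, and B = 0 - A = - \frac{2 \sqrt{5}}{5}.
So g(n) = \left(\frac{2 \sqrt{5}}{5}\right)\left(\sqrt{5} + 3\right)^n + \left(- \frac{2 \sqrt{5}}{5}\right)\left(3 - \sqrt{5}\right)^n.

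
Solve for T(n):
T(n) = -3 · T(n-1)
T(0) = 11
Pure geometric recurrence with ratio -3.
By induction T(n) = T(0) · (-3)^n = 11 \left(-3\right)^{n}.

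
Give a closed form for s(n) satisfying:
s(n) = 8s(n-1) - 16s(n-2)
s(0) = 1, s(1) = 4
Characteristic equation: x² - 8x + 16 = 0, which is (x - (4))².
Repeated root r = 4.
General solution: s(n) = (A + Bn)·(4)^n.
From s(0) = 1: A = 1.
From s(1) = 4: (A + B)·(4) = 4 ⇒ B = 0.
So s(n) = \left(1\right) \cdot (4)^n.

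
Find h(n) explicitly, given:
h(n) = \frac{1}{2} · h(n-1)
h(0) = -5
Pure geometric recurrence with ratio \frac{1}{2}.
By induction h(n) = h(0) · (\frac{1}{2})^n = - 5 \cdot 2^{- n}.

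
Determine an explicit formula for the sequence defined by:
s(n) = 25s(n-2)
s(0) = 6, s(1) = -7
Characteristic equation: x² - 25 = 0, which factors as (x - (5))(x - (-5)) = 0.
Roots r₁ = 5, r₂ = -5 (distinct).
General solution: s(n) = A·(5)^n + B·(-5)^n.
From s(0) = 6: A + B = 6.
From s(1) = -7: 5A - 5B = -7.
Solving: A = \frac{23}{10}, B = \frac{37}{10}.
So s(n) = \frac{37 \left(-5\right)^{n}}{10} + \frac{23 \cdot 5^{n}}{10}.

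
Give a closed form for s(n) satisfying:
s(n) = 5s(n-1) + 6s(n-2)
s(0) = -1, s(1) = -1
Characteristic equation: x² - 5x - 6 = 0, which factors as (x - (6))(x - (-1)) = 0.
Roots r₁ = 6, r₂ = -1 (distinct).
General solution: s(n) = A·(6)^n + B·(-1)^n.
From s(0) = -1: A + B = -1.
From s(1) = -1: 6A - B = -1.
Solving: A = - \frac{2}{7}, B = - \frac{5}{7}.
So s(n) = - \frac{5 \left(-1\right)^{n}}{7} - \frac{2 \cdot 6^{n}}{7}.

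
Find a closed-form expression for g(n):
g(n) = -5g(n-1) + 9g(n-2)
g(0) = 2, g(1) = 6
Characteristic equation: x² + 5x - 9 = 0.
Discriminant Δ = (-5)² + 4·(9) = 61.
Roots r₁,₂ = (-5 ± √61)/2, so r₁ = - \frac{5}{2} + \frac{\sqrt{61}}{2}, r₂ = - \frac{\sqrt{61}}{2} - \frac{5}{2}.
General solution: g(n) = A·r₁^n + B·r₂^n.
From the initial conditions, A + B = 2 and r₁A + r₂B = 6.
Since r₁ - r₂ = √61: A = (6 - (2)r₂)/√61 = 1 + \frac{11 \sqrt{61}}{61}, and B = 2 - A = 1 - \frac{11 \sqrt{61}}{61}.
So g(n) = \left(1 + \frac{11 \sqrt{61}}{61}\right)\left(- \frac{5}{2} + \frac{\sqrt{61}}{2}\right)^n + \left(1 - \frac{11 \sqrt{61}}{61}\right)\left(- \frac{\sqrt{61}}{2} - \frac{5}{2}\right)^n.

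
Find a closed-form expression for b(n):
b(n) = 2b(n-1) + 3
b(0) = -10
First-order linear non-homogeneous.
Homogeneous solution: b_h(n) = A·(2)^n.
Try constant particular solution b_p = K: K = 2K + 3 ⇒ K = -3.
General: b(n) = A·(2)^n - 3.
Apply b(0) = -10: A - 3 = -10 ⇒ A = -7.
So b(n) = - 7 \cdot 2^{n} - 3.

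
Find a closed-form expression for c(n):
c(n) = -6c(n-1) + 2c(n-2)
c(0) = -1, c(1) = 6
Characteristic equation: x² + 6x - 2 = 0.
Discriminant Δ = (-6)² + 4·(2) = 44.
Roots r₁,₂ = (-6 ± √44)/2, so r₁ = -3 + \sqrt{11}, r₂ = - \sqrt{11} - 3.
General solution: c(n) = A·r₁^n + B·r₂^n.
From the initial conditions, A + B = -1 and r₁A + r₂B = 6.
Since r₁ - r₂ = √44: A = (6 - (-1)r₂)/√44 = - \frac{1}{2} + \frac{3 \sqrt{11}}{22}, and B = -1 - A = - \frac{1}{2} - \frac{3 \sqrt{11}}{22}.
So c(n) = \left(- \frac{1}{2} + \frac{3 \sqrt{11}}{22}\right)\left(-3 + \sqrt{11}\right)^n + \left(- \frac{1}{2} - \frac{3 \sqrt{11}}{22}\right)\left(- \sqrt{11} - 3\right)^n.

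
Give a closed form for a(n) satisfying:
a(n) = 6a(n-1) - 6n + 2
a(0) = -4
First-order linear with linear forcing.
Homogeneous solution: a_h(n) = A·(6)^n.
Try particular a_p(n) = pn + q. Substituting:
  pn + q = 6(p(n-1) + q) - 6n + 2.
Matching the n-coefficient: p = 6p - 6 ⇒ p = \frac{6}{5}.
Matching constants: q = -6p + 6q + 2 ⇒ q = \frac{26}{25}.
General: a(n) = A·(6)^n + \frac{6 n}{5} + \frac{26}{25}.
Apply a(0) = -4: A + \frac{26}{25} = -4 ⇒ A = - \frac{126}{25}.
So a(n) = - \frac{126 \cdot 6^{n}}{25} + \frac{6 n}{5} + \frac{26}{25}.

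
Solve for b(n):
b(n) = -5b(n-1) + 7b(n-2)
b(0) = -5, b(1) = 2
Characteristic equation: x² + 5x - 7 = 0.
Discriminant Δ = (-5)² + 4·(7) = 53.
Roots r₁,₂ = (-5 ± √53)/2, so r₁ = - \frac{5}{2} + \frac{\sqrt{53}}{2}, r₂ = - \frac{\sqrt{53}}{2} - \frac{5}{2}.
General solution: b(n) = A·r₁^n + B·r₂^n.
From the initial conditions, A + B = -5 and r₁A + r₂B = 2.
Since r₁ - r₂ = √53: A = (2 - (-5)r₂)/√53 = - \frac{5}{2} - \frac{21 \sqrt{53}}{106}, and B = -5 - A = - \frac{5}{2} + \frac{21 \sqrt{53}}{106}.
So b(n) = \left(- \frac{5}{2} - \frac{21 \sqrt{53}}{106}\right)\left(- \frac{5}{2} + \frac{\sqrt{53}}{2}\right)^n + \left(- \frac{5}{2} + \frac{21 \sqrt{53}}{106}\right)\left(- \frac{\sqrt{53}}{2} - \frac{5}{2}\right)^n.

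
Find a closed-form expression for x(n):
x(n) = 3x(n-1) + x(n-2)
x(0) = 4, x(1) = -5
Characteristic equation: x² - 3x - 1 = 0.
Discriminant Δ = (3)² + 4·(1) = 13.
Roots r₁,₂ = (3 ± √13)/2, so r₁ = \frac{3}{2} + \frac{\sqrt{13}}{2}, r₂ = \frac{3}{2} - \frac{\sqrt{13}}{2}.
General solution: x(n) = A·r₁^n + B·r₂^n.
From the initial conditions, A + B = 4 and r₁A + r₂B = -5.
Since r₁ - r₂ = √13: A = (-5 - (4)r₂)/√13 = 2 - \frac{11 \sqrt{13}}{13}, and B = 4 - A = 2 + \frac{11 \sqrt{13}}{13}.
So x(n) = \left(2 - \frac{11 \sqrt{13}}{13}\right)\left(\frac{3}{2} + \frac{\sqrt{13}}{2}\right)^n + \left(2 + \frac{11 \sqrt{13}}{13}\right)\left(\frac{3}{2} - \frac{\sqrt{13}}{2}\right)^n.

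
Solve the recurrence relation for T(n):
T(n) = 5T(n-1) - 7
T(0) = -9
First-order linear non-homogeneous.
Homogeneous solution: T_h(n) = A·(5)^n.
Try constant particular solution T_p = K: K = 5K - 7 ⇒ K = \frac{7}{4}.
General: T(n) = A·(5)^n + \frac{7}{4}.
Apply T(0) = -9: A + \frac{7}{4} = -9 ⇒ A = - \frac{43}{4}.
So T(n) = \frac{7}{4} - \frac{43 \cdot 5^{n}}{4}.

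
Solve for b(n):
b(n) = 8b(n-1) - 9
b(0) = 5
First-order linear non-homogeneous.
Homogeneous solution: b_h(n) = A·(8)^n.
Try constant particular solution b_p = K: K = 8K - 9 ⇒ K = \frac{9}{7}.
General: b(n) = A·(8)^n + \frac{9}{7}.
Apply b(0) = 5: A + \frac{9}{7} = 5 ⇒ A = \frac{26}{7}.
So b(n) = \frac{26 \cdot 8^{n}}{7} + \frac{9}{7}.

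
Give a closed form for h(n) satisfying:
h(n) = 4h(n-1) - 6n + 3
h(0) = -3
First-order linear with linear forcing.
Homogeneous solution: h_h(n) = A·(4)^n.
Try particular h_p(n) = pn + q. Substituting:
  pn + q = 4(p(n-1) + q) - 6n + 3.
Matching the n-coefficient: p = 4p - 6 ⇒ p = 2.
Matching constants: q = -4p + 4q + 3 ⇒ q = \frac{5}{3}.
General: h(n) = A·(4)^n + 2 n + \frac{5}{3}.
Apply h(0) = -3: A + \frac{5}{3} = -3 ⇒ A = - \frac{14}{3}.
So h(n) = - \frac{14 \cdot 4^{n}}{3} + 2 n + \frac{5}{3}.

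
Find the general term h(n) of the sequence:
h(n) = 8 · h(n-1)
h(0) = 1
Pure geometric recurrence with ratio 8.
By induction h(n) = h(0) · (8)^n = 8^{n}.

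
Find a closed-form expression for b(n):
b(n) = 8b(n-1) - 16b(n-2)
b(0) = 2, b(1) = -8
Characteristic equation: x² - 8x + 16 = 0, which is (x - (4))².
Repeated root r = 4.
General solution: b(n) = (A + Bn)·(4)^n.
From b(0) = 2: A = 2.
From b(1) = -8: (A + B)·(4) = -8 ⇒ B = -4.
So b(n) = \left(2 - 4 n\right) \cdot (4)^n.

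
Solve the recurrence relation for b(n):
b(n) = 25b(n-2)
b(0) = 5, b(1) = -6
Characteristic equation: x² - 25 = 0, which factors as (x - (-5))(x - (5)) = 0.
Roots r₁ = -5, r₂ = 5 (distinct).
General solution: b(n) = A·(-5)^n + B·(5)^n.
From b(0) = 5: A + B = 5.
From b(1) = -6: -5A + 5B = -6.
Solving: A = \frac{31}{10}, B = \frac{19}{10}.
So b(n) = \frac{31 \left(-5\right)^{n}}{10} + \frac{19 \cdot 5^{n}}{10}.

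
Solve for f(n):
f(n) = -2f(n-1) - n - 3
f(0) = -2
First-order linear with linear forcing.
Homogeneous solution: f_h(n) = A·(-2)^n.
Try particular f_p(n) = pn + q. Substituting:
  pn + q = -2(p(n-1) + q) - n - 3.
Matching the n-coefficient: p = -2p - 1 ⇒ p = - \frac{1}{3}.
Matching constants: q = 2p - 2q - 3 ⇒ q = - \frac{11}{9}.
General: f(n) = A·(-2)^n - \frac{n}{3} - \frac{11}{9}.
Apply f(0) = -2: A - \frac{11}{9} = -2 ⇒ A = - \frac{7}{9}.
So f(n) = - \frac{7 \left(-2\right)^{n}}{9} - \frac{n}{3} - \frac{11}{9}.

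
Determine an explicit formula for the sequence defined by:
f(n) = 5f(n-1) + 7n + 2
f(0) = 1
First-order linear with linear forcing.
Homogeneous solution: f_h(n) = A·(5)^n.
Try particular f_p(n) = pn + q. Substituting:
  pn + q = 5(p(n-1) + q) + 7n + 2.
Matching the n-coefficient: p = 5p + 7 ⇒ p = - \frac{7}{4}.
Matching constants: q = -5p + 5q + 2 ⇒ q = - \frac{43}{16}.
General: f(n) = A·(5)^n - \frac{7 n}{4} - \frac{43}{16}.
Apply f(0) = 1: A - \frac{43}{16} = 1 ⇒ A = \frac{59}{16}.
So f(n) = \frac{59 \cdot 5^{n}}{16} - \frac{7 n}{4} - \frac{43}{16}.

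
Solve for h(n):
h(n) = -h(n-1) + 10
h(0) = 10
First-order linear non-homogeneous.
Homogeneous solution: h_h(n) = A·(-1)^n.
Try constant particular solution h_p = K: K = -K + 10 ⇒ K = 5.
General: h(n) = A·(-1)^n + 5.
Apply h(0) = 10: A + 5 = 10 ⇒ A = 5.
So h(n) = 5 \left(-1\right)^{n} + 5.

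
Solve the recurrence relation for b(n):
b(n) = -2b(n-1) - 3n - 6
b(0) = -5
First-order linear with linear forcing.
Homogeneous solution: b_h(n) = A·(-2)^n.
Try particular b_p(n) = pn + q. Substituting:
  pn + q = -2(p(n-1) + q) - 3n - 6.
Matching the n-coefficient: p = -2p - 3 ⇒ p = -1.
Matching constants: q = 2p - 2q - 6 ⇒ q = - \frac{8}{3}.
General: b(n) = A·(-2)^n - n - \frac{8}{3}.
Apply b(0) = -5: A - \frac{8}{3} = -5 ⇒ A = - \frac{7}{3}.
So b(n) = - \frac{7 \left(-2\right)^{n}}{3} - n - \frac{8}{3}.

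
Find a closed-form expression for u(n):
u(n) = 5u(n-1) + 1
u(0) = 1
First-order linear non-homogeneous.
Homogeneous solution: u_h(n) = A·(5)^n.
Try constant particular solution u_p = K: K = 5K + 1 ⇒ K = - \frac{1}{4}.
General: u(n) = A·(5)^n - \frac{1}{4}.
Apply u(0) = 1: A - \frac{1}{4} = 1 ⇒ A = \frac{5}{4}.
So u(n) = \frac{5 \cdot 5^{n}}{4} - \frac{1}{4}.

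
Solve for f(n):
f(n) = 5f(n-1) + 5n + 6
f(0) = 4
First-order linear with linear forcing.
Homogeneous solution: f_h(n) = A·(5)^n.
Try particular f_p(n) = pn + q. Substituting:
  pn + q = 5(p(n-1) + q) + 5n + 6.
Matching the n-coefficient: p = 5p + 5 ⇒ p = - \frac{5}{4}.
Matching constants: q = -5p + 5q + 6 ⇒ q = - \frac{49}{16}.
General: f(n) = A·(5)^n - \frac{5 n}{4} - \frac{49}{16}.
Apply f(0) = 4: A - \frac{49}{16} = 4 ⇒ A = \frac{113}{16}.
So f(n) = \frac{113 \cdot 5^{n}}{16} - \frac{5 n}{4} - \frac{49}{16}.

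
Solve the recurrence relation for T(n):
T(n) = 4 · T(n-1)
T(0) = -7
Pure geometric recurrence with ratio 4.
By induction T(n) = T(0) · (4)^n = - 7 \cdot 4^{n}.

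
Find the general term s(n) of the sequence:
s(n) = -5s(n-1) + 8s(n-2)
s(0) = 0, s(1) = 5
Characteristic equation: x² + 5x - 8 = 0.
Discriminant Δ = (-5)² + 4·(8) = 57.
Roots r₁,₂ = (-5 ± √57)/2, so r₁ = - \frac{5}{2} + \frac{\sqrt{57}}{2}, r₂ = - \frac{\sqrt{57}}{2} - \frac{5}{2}.
General solution: s(n) = A·r₁^n + B·r₂^n.
From the initial conditions, A + B = 0 and r₁A + r₂B = 5.
Since r₁ - r₂ = √57: A = (5 - (0)r₂)/√57 = \frac{5 \sqrt{57}}{57}, and B = 0 - A = - \frac{5 \sqrt{57}}{57}.
So s(n) = \left(\frac{5 \sqrt{57}}{57}\right)\left(- \frac{5}{2} + \frac{\sqrt{57}}{2}\right)^n + \left(- \frac{5 \sqrt{57}}{57}\right)\left(- \frac{\sqrt{57}}{2} - \frac{5}{2}\right)^n.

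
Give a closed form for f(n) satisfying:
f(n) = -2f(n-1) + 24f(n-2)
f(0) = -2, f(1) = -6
Characteristic equation: x² + 2x - 24 = 0, which factors as (x - (4))(x - (-6)) = 0.
Roots r₁ = 4, r₂ = -6 (distinct).
General solution: f(n) = A·(4)^n + B·(-6)^n.
From f(0) = -2: A + B = -2.
From f(1) = -6: 4A - 6B = -6.
Solving: A = - \frac{9}{5}, B = - \frac{1}{5}.
So f(n) = - \frac{\left(-6\right)^{n}}{5} - \frac{9 \cdot 4^{n}}{5}.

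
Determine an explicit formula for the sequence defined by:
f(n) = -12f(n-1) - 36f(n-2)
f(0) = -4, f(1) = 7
Characteristic equation: x² + 12x + 36 = 0, which is (x - (-6))².
Repeated root r = -6.
General solution: f(n) = (A + Bn)·(-6)^n.
From f(0) = -4: A = -4.
From f(1) = 7: (A + B)·(-6) = 7 ⇒ B = \frac{17}{6}.
So f(n) = \left(\frac{17 n}{6} - 4\right) \cdot (-6)^n.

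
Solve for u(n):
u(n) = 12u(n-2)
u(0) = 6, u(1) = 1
Characteristic equation: x² - 12 = 0.
Discriminant Δ = (0)² + 4·(12) = 48.
Roots r₁,₂ = (0 ± √48)/2, so r₁ = 2 \sqrt{3}, r₂ = - 2 \sqrt{3}.
General solution: u(n) = A·r₁^n + B·r₂^n.
From the initial conditions, A + B = 6 and r₁A + r₂B = 1.
Since r₁ - r₂ = √48: A = (1 - (6)r₂)/√48 = \frac{\sqrt{3}}{12} + 3, and B = 6 - A = 3 - \frac{\sqrt{3}}{12}.
So u(n) = \left(\frac{\sqrt{3}}{12} + 3\right)\left(2 \sqrt{3}\right)^n + \left(3 - \frac{\sqrt{3}}{12}\right)\left(- 2 \sqrt{3}\right)^n.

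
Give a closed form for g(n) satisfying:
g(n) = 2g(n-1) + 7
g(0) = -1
First-order linear non-homogeneous.
Homogeneous solution: g_h(n) = A·(2)^n.
Try constant particular solution g_p = K: K = 2K + 7 ⇒ K = -7.
General: g(n) = A·(2)^n - 7.
Apply g(0) = -1: A - 7 = -1 ⇒ A = 6.
So g(n) = 6 \cdot 2^{n} - 7.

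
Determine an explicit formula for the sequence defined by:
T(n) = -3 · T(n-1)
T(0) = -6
Pure geometric recurrence with ratio -3.
By induction T(n) = T(0) · (-3)^n = - 6 \left(-3\right)^{n}.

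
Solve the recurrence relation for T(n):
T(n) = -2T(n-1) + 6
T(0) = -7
First-order linear non-homogeneous.
Homogeneous solution: T_h(n) = A·(-2)^n.
Try constant particular solution T_p = K: K = -2K + 6 ⇒ K = 2.
General: T(n) = A·(-2)^n + 2.
Apply T(0) = -7: A + 2 = -7 ⇒ A = -9.
So T(n) = 2 - 9 \left(-2\right)^{n}.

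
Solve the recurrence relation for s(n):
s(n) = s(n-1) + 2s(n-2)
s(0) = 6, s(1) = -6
Characteristic equation: x² - x - 2 = 0, which factors as (x - (-1))(x - (2)) = 0.
Roots r₁ = -1, r₂ = 2 (distinct).
General solution: s(n) = A·(-1)^n + B·(2)^n.
From s(0) = 6: A + B = 6.
From s(1) = -6: -A + 2B = -6.
Solving: A = 6, B = 0.
So s(n) = 6 \left(-1\right)^{n}.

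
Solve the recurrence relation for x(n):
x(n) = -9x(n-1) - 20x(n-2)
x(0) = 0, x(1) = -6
Characteristic equation: x² + 9x + 20 = 0, which factors as (x - (-5))(x - (-4)) = 0.
Roots r₁ = -5, r₂ = -4 (distinct).
General solution: x(n) = A·(-5)^n + B·(-4)^n.
From x(0) = 0: A + B = 0.
From x(1) = -6: -5A - 4B = -6.
Solving: A = 6, B = -6.
So x(n) = - 6 \left(-4\right)^{n} + 6 \left(-5\right)^{n}.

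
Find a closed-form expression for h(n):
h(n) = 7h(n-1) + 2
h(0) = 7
First-order linear non-homogeneous.
Homogeneous solution: h_h(n) = A·(7)^n.
Try constant particular solution h_p = K: K = 7K + 2 ⇒ K = - \frac{1}{3}.
General: h(n) = A·(7)^n - \frac{1}{3}.
Apply h(0) = 7: A - \frac{1}{3} = 7 ⇒ A = \frac{22}{3}.
So h(n) = \frac{22 \cdot 7^{n}}{3} - \frac{1}{3}.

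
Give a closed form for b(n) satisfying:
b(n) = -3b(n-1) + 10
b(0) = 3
First-order linear non-homogeneous.
Homogeneous solution: b_h(n) = A·(-3)^n.
Try constant particular solution b_p = K: K = -3K + 10 ⇒ K = \frac{5}{2}.
General: b(n) = A·(-3)^n + \frac{5}{2}.
Apply b(0) = 3: A + \frac{5}{2} = 3 ⇒ A = \frac{1}{2}.
So b(n) = \frac{\left(-3\right)^{n}}{2} + \frac{5}{2}.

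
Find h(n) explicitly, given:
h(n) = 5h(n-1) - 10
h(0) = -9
First-order linear non-homogeneous.
Homogeneous solution: h_h(n) = A·(5)^n.
Try constant particular solution h_p = K: K = 5K - 10 ⇒ K = \frac{5}{2}.
General: h(n) = A·(5)^n + \frac{5}{2}.
Apply h(0) = -9: A + \frac{5}{2} = -9 ⇒ A = - \frac{23}{2}.
So h(n) = \frac{5}{2} - \frac{23 \cdot 5^{n}}{2}.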